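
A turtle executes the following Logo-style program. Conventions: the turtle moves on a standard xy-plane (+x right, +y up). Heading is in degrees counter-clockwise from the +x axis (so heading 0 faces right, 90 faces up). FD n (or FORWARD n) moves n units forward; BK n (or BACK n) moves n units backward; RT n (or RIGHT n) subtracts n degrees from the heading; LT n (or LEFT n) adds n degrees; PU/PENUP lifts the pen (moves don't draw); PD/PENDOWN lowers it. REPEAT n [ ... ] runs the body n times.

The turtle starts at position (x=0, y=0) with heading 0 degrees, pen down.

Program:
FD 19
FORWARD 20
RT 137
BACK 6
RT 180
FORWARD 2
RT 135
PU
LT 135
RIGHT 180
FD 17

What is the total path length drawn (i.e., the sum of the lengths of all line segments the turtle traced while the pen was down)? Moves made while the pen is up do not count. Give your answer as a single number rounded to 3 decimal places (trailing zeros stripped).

Answer: 47

Derivation:
Executing turtle program step by step:
Start: pos=(0,0), heading=0, pen down
FD 19: (0,0) -> (19,0) [heading=0, draw]
FD 20: (19,0) -> (39,0) [heading=0, draw]
RT 137: heading 0 -> 223
BK 6: (39,0) -> (43.388,4.092) [heading=223, draw]
RT 180: heading 223 -> 43
FD 2: (43.388,4.092) -> (44.851,5.456) [heading=43, draw]
RT 135: heading 43 -> 268
PU: pen up
LT 135: heading 268 -> 43
RT 180: heading 43 -> 223
FD 17: (44.851,5.456) -> (32.418,-6.138) [heading=223, move]
Final: pos=(32.418,-6.138), heading=223, 4 segment(s) drawn

Segment lengths:
  seg 1: (0,0) -> (19,0), length = 19
  seg 2: (19,0) -> (39,0), length = 20
  seg 3: (39,0) -> (43.388,4.092), length = 6
  seg 4: (43.388,4.092) -> (44.851,5.456), length = 2
Total = 47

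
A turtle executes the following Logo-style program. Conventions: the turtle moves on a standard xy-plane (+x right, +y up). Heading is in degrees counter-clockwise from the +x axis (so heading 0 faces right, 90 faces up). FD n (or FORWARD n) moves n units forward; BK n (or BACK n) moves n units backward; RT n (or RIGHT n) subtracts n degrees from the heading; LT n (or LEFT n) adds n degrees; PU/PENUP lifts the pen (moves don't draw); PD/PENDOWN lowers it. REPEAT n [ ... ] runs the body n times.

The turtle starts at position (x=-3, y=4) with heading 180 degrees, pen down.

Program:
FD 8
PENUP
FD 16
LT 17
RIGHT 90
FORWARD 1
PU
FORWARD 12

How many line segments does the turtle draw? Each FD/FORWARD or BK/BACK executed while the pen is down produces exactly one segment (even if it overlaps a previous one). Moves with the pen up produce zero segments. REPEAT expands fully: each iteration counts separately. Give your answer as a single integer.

Executing turtle program step by step:
Start: pos=(-3,4), heading=180, pen down
FD 8: (-3,4) -> (-11,4) [heading=180, draw]
PU: pen up
FD 16: (-11,4) -> (-27,4) [heading=180, move]
LT 17: heading 180 -> 197
RT 90: heading 197 -> 107
FD 1: (-27,4) -> (-27.292,4.956) [heading=107, move]
PU: pen up
FD 12: (-27.292,4.956) -> (-30.801,16.432) [heading=107, move]
Final: pos=(-30.801,16.432), heading=107, 1 segment(s) drawn
Segments drawn: 1

Answer: 1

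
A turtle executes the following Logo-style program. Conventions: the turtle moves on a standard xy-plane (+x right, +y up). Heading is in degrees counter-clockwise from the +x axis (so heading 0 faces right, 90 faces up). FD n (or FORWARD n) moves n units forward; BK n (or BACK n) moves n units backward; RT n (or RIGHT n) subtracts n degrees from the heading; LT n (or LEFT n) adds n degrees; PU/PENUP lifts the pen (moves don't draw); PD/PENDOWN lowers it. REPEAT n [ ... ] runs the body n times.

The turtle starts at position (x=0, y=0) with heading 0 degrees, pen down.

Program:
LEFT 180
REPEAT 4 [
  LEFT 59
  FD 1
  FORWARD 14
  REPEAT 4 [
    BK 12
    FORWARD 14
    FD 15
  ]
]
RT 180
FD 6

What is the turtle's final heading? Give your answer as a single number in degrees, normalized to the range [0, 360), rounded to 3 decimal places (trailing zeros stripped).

Executing turtle program step by step:
Start: pos=(0,0), heading=0, pen down
LT 180: heading 0 -> 180
REPEAT 4 [
  -- iteration 1/4 --
  LT 59: heading 180 -> 239
  FD 1: (0,0) -> (-0.515,-0.857) [heading=239, draw]
  FD 14: (-0.515,-0.857) -> (-7.726,-12.858) [heading=239, draw]
  REPEAT 4 [
    -- iteration 1/4 --
    BK 12: (-7.726,-12.858) -> (-1.545,-2.572) [heading=239, draw]
    FD 14: (-1.545,-2.572) -> (-8.756,-14.572) [heading=239, draw]
    FD 15: (-8.756,-14.572) -> (-16.481,-27.429) [heading=239, draw]
    -- iteration 2/4 --
    BK 12: (-16.481,-27.429) -> (-10.301,-17.143) [heading=239, draw]
    FD 14: (-10.301,-17.143) -> (-17.511,-29.144) [heading=239, draw]
    FD 15: (-17.511,-29.144) -> (-25.237,-42.001) [heading=239, draw]
    -- iteration 3/4 --
    BK 12: (-25.237,-42.001) -> (-19.056,-31.715) [heading=239, draw]
    FD 14: (-19.056,-31.715) -> (-26.267,-43.716) [heading=239, draw]
    FD 15: (-26.267,-43.716) -> (-33.993,-56.573) [heading=239, draw]
    -- iteration 4/4 --
    BK 12: (-33.993,-56.573) -> (-27.812,-46.287) [heading=239, draw]
    FD 14: (-27.812,-46.287) -> (-35.023,-58.287) [heading=239, draw]
    FD 15: (-35.023,-58.287) -> (-42.748,-71.145) [heading=239, draw]
  ]
  -- iteration 2/4 --
  LT 59: heading 239 -> 298
  FD 1: (-42.748,-71.145) -> (-42.279,-72.028) [heading=298, draw]
  FD 14: (-42.279,-72.028) -> (-35.706,-84.389) [heading=298, draw]
  REPEAT 4 [
    -- iteration 1/4 --
    BK 12: (-35.706,-84.389) -> (-41.34,-73.794) [heading=298, draw]
    FD 14: (-41.34,-73.794) -> (-34.767,-86.155) [heading=298, draw]
    FD 15: (-34.767,-86.155) -> (-27.725,-99.399) [heading=298, draw]
    -- iteration 2/4 --
    BK 12: (-27.725,-99.399) -> (-33.359,-88.804) [heading=298, draw]
    FD 14: (-33.359,-88.804) -> (-26.786,-101.165) [heading=298, draw]
    FD 15: (-26.786,-101.165) -> (-19.744,-114.409) [heading=298, draw]
    -- iteration 3/4 --
    BK 12: (-19.744,-114.409) -> (-25.378,-103.814) [heading=298, draw]
    FD 14: (-25.378,-103.814) -> (-18.805,-116.175) [heading=298, draw]
    FD 15: (-18.805,-116.175) -> (-11.763,-129.419) [heading=298, draw]
    -- iteration 4/4 --
    BK 12: (-11.763,-129.419) -> (-17.397,-118.824) [heading=298, draw]
    FD 14: (-17.397,-118.824) -> (-10.824,-131.185) [heading=298, draw]
    FD 15: (-10.824,-131.185) -> (-3.782,-144.43) [heading=298, draw]
  ]
  -- iteration 3/4 --
  LT 59: heading 298 -> 357
  FD 1: (-3.782,-144.43) -> (-2.783,-144.482) [heading=357, draw]
  FD 14: (-2.783,-144.482) -> (11.197,-145.215) [heading=357, draw]
  REPEAT 4 [
    -- iteration 1/4 --
    BK 12: (11.197,-145.215) -> (-0.786,-144.587) [heading=357, draw]
    FD 14: (-0.786,-144.587) -> (13.195,-145.319) [heading=357, draw]
    FD 15: (13.195,-145.319) -> (28.174,-146.104) [heading=357, draw]
    -- iteration 2/4 --
    BK 12: (28.174,-146.104) -> (16.191,-145.476) [heading=357, draw]
    FD 14: (16.191,-145.476) -> (30.171,-146.209) [heading=357, draw]
    FD 15: (30.171,-146.209) -> (45.151,-146.994) [heading=357, draw]
    -- iteration 3/4 --
    BK 12: (45.151,-146.994) -> (33.167,-146.366) [heading=357, draw]
    FD 14: (33.167,-146.366) -> (47.148,-147.099) [heading=357, draw]
    FD 15: (47.148,-147.099) -> (62.128,-147.884) [heading=357, draw]
    -- iteration 4/4 --
    BK 12: (62.128,-147.884) -> (50.144,-147.256) [heading=357, draw]
    FD 14: (50.144,-147.256) -> (64.125,-147.988) [heading=357, draw]
    FD 15: (64.125,-147.988) -> (79.104,-148.773) [heading=357, draw]
  ]
  -- iteration 4/4 --
  LT 59: heading 357 -> 56
  FD 1: (79.104,-148.773) -> (79.663,-147.944) [heading=56, draw]
  FD 14: (79.663,-147.944) -> (87.492,-136.338) [heading=56, draw]
  REPEAT 4 [
    -- iteration 1/4 --
    BK 12: (87.492,-136.338) -> (80.782,-146.286) [heading=56, draw]
    FD 14: (80.782,-146.286) -> (88.611,-134.68) [heading=56, draw]
    FD 15: (88.611,-134.68) -> (96.998,-122.244) [heading=56, draw]
    -- iteration 2/4 --
    BK 12: (96.998,-122.244) -> (90.288,-132.193) [heading=56, draw]
    FD 14: (90.288,-132.193) -> (98.117,-120.586) [heading=56, draw]
    FD 15: (98.117,-120.586) -> (106.505,-108.151) [heading=56, draw]
    -- iteration 3/4 --
    BK 12: (106.505,-108.151) -> (99.794,-118.099) [heading=56, draw]
    FD 14: (99.794,-118.099) -> (107.623,-106.493) [heading=56, draw]
    FD 15: (107.623,-106.493) -> (116.011,-94.057) [heading=56, draw]
    -- iteration 4/4 --
    BK 12: (116.011,-94.057) -> (109.301,-104.005) [heading=56, draw]
    FD 14: (109.301,-104.005) -> (117.129,-92.399) [heading=56, draw]
    FD 15: (117.129,-92.399) -> (125.517,-79.963) [heading=56, draw]
  ]
]
RT 180: heading 56 -> 236
FD 6: (125.517,-79.963) -> (122.162,-84.938) [heading=236, draw]
Final: pos=(122.162,-84.938), heading=236, 57 segment(s) drawn

Answer: 236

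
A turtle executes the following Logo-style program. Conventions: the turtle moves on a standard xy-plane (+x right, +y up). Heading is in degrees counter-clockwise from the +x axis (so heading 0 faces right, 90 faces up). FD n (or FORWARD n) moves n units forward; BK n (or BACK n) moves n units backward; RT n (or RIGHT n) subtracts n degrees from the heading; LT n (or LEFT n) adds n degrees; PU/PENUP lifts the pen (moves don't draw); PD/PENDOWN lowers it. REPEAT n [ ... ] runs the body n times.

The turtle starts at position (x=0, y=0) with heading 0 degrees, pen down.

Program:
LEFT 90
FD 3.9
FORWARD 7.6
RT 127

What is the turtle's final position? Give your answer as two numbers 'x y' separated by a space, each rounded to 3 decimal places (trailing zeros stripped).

Answer: 0 11.5

Derivation:
Executing turtle program step by step:
Start: pos=(0,0), heading=0, pen down
LT 90: heading 0 -> 90
FD 3.9: (0,0) -> (0,3.9) [heading=90, draw]
FD 7.6: (0,3.9) -> (0,11.5) [heading=90, draw]
RT 127: heading 90 -> 323
Final: pos=(0,11.5), heading=323, 2 segment(s) drawn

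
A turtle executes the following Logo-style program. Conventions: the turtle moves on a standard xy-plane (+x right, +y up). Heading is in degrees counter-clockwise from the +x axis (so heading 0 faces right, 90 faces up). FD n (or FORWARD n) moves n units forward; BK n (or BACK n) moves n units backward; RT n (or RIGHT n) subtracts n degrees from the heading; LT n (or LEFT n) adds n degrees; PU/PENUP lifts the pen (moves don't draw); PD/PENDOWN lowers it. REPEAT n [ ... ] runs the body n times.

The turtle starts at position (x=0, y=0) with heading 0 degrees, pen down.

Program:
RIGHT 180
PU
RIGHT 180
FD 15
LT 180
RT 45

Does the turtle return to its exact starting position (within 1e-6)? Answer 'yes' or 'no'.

Executing turtle program step by step:
Start: pos=(0,0), heading=0, pen down
RT 180: heading 0 -> 180
PU: pen up
RT 180: heading 180 -> 0
FD 15: (0,0) -> (15,0) [heading=0, move]
LT 180: heading 0 -> 180
RT 45: heading 180 -> 135
Final: pos=(15,0), heading=135, 0 segment(s) drawn

Start position: (0, 0)
Final position: (15, 0)
Distance = 15; >= 1e-6 -> NOT closed

Answer: no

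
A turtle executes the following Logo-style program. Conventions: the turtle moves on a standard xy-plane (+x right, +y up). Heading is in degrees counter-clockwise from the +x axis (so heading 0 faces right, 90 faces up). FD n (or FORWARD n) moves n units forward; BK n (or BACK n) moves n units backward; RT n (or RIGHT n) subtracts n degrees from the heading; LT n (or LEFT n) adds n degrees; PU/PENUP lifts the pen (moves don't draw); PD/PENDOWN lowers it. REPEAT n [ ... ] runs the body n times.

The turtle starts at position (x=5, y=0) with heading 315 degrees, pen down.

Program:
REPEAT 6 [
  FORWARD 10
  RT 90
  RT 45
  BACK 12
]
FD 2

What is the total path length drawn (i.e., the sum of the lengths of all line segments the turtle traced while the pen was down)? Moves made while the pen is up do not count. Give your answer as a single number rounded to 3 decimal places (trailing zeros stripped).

Executing turtle program step by step:
Start: pos=(5,0), heading=315, pen down
REPEAT 6 [
  -- iteration 1/6 --
  FD 10: (5,0) -> (12.071,-7.071) [heading=315, draw]
  RT 90: heading 315 -> 225
  RT 45: heading 225 -> 180
  BK 12: (12.071,-7.071) -> (24.071,-7.071) [heading=180, draw]
  -- iteration 2/6 --
  FD 10: (24.071,-7.071) -> (14.071,-7.071) [heading=180, draw]
  RT 90: heading 180 -> 90
  RT 45: heading 90 -> 45
  BK 12: (14.071,-7.071) -> (5.586,-15.556) [heading=45, draw]
  -- iteration 3/6 --
  FD 10: (5.586,-15.556) -> (12.657,-8.485) [heading=45, draw]
  RT 90: heading 45 -> 315
  RT 45: heading 315 -> 270
  BK 12: (12.657,-8.485) -> (12.657,3.515) [heading=270, draw]
  -- iteration 4/6 --
  FD 10: (12.657,3.515) -> (12.657,-6.485) [heading=270, draw]
  RT 90: heading 270 -> 180
  RT 45: heading 180 -> 135
  BK 12: (12.657,-6.485) -> (21.142,-14.971) [heading=135, draw]
  -- iteration 5/6 --
  FD 10: (21.142,-14.971) -> (14.071,-7.899) [heading=135, draw]
  RT 90: heading 135 -> 45
  RT 45: heading 45 -> 0
  BK 12: (14.071,-7.899) -> (2.071,-7.899) [heading=0, draw]
  -- iteration 6/6 --
  FD 10: (2.071,-7.899) -> (12.071,-7.899) [heading=0, draw]
  RT 90: heading 0 -> 270
  RT 45: heading 270 -> 225
  BK 12: (12.071,-7.899) -> (20.556,0.586) [heading=225, draw]
]
FD 2: (20.556,0.586) -> (19.142,-0.828) [heading=225, draw]
Final: pos=(19.142,-0.828), heading=225, 13 segment(s) drawn

Segment lengths:
  seg 1: (5,0) -> (12.071,-7.071), length = 10
  seg 2: (12.071,-7.071) -> (24.071,-7.071), length = 12
  seg 3: (24.071,-7.071) -> (14.071,-7.071), length = 10
  seg 4: (14.071,-7.071) -> (5.586,-15.556), length = 12
  seg 5: (5.586,-15.556) -> (12.657,-8.485), length = 10
  seg 6: (12.657,-8.485) -> (12.657,3.515), length = 12
  seg 7: (12.657,3.515) -> (12.657,-6.485), length = 10
  seg 8: (12.657,-6.485) -> (21.142,-14.971), length = 12
  seg 9: (21.142,-14.971) -> (14.071,-7.899), length = 10
  seg 10: (14.071,-7.899) -> (2.071,-7.899), length = 12
  seg 11: (2.071,-7.899) -> (12.071,-7.899), length = 10
  seg 12: (12.071,-7.899) -> (20.556,0.586), length = 12
  seg 13: (20.556,0.586) -> (19.142,-0.828), length = 2
Total = 134

Answer: 134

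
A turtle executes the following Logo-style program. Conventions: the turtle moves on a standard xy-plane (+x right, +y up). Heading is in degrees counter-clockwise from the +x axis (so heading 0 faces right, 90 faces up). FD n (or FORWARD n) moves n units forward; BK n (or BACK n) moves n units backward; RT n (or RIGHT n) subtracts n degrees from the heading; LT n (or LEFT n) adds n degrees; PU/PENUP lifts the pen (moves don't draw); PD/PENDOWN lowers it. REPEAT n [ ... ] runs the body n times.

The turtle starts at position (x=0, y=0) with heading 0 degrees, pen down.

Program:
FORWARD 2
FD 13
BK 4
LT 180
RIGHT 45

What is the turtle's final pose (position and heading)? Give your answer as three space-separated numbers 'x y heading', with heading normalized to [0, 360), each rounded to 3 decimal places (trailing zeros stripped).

Executing turtle program step by step:
Start: pos=(0,0), heading=0, pen down
FD 2: (0,0) -> (2,0) [heading=0, draw]
FD 13: (2,0) -> (15,0) [heading=0, draw]
BK 4: (15,0) -> (11,0) [heading=0, draw]
LT 180: heading 0 -> 180
RT 45: heading 180 -> 135
Final: pos=(11,0), heading=135, 3 segment(s) drawn

Answer: 11 0 135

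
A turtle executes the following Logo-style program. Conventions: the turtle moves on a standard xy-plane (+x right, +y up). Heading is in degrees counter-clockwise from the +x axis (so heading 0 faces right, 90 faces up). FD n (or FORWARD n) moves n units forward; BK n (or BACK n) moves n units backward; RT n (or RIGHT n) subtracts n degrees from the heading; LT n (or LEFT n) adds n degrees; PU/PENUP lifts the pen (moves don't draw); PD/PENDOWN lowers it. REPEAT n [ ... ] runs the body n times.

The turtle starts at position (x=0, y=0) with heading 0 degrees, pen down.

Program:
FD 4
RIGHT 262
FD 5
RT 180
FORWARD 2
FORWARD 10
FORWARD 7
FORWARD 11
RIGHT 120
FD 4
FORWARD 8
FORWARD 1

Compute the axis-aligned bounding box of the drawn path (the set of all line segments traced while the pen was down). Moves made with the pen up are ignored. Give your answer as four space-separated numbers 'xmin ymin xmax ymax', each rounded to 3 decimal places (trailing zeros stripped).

Executing turtle program step by step:
Start: pos=(0,0), heading=0, pen down
FD 4: (0,0) -> (4,0) [heading=0, draw]
RT 262: heading 0 -> 98
FD 5: (4,0) -> (3.304,4.951) [heading=98, draw]
RT 180: heading 98 -> 278
FD 2: (3.304,4.951) -> (3.582,2.971) [heading=278, draw]
FD 10: (3.582,2.971) -> (4.974,-6.932) [heading=278, draw]
FD 7: (4.974,-6.932) -> (5.948,-13.864) [heading=278, draw]
FD 11: (5.948,-13.864) -> (7.479,-24.757) [heading=278, draw]
RT 120: heading 278 -> 158
FD 4: (7.479,-24.757) -> (3.771,-23.258) [heading=158, draw]
FD 8: (3.771,-23.258) -> (-3.647,-20.261) [heading=158, draw]
FD 1: (-3.647,-20.261) -> (-4.574,-19.887) [heading=158, draw]
Final: pos=(-4.574,-19.887), heading=158, 9 segment(s) drawn

Segment endpoints: x in {-4.574, -3.647, 0, 3.304, 3.582, 3.771, 4, 4.974, 5.948, 7.479}, y in {-24.757, -23.258, -20.261, -19.887, -13.864, -6.932, 0, 2.971, 4.951}
xmin=-4.574, ymin=-24.757, xmax=7.479, ymax=4.951

Answer: -4.574 -24.757 7.479 4.951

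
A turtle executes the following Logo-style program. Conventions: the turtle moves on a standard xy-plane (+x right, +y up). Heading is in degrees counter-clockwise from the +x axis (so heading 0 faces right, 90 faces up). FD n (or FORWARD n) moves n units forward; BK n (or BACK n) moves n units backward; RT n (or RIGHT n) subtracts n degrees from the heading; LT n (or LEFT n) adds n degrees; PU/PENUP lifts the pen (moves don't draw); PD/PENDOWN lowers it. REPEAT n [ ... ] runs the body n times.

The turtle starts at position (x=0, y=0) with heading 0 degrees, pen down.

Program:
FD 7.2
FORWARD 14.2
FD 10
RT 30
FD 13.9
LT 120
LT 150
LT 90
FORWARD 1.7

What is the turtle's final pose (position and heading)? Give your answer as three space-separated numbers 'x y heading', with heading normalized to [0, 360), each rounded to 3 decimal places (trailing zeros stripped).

Answer: 44.91 -7.8 330

Derivation:
Executing turtle program step by step:
Start: pos=(0,0), heading=0, pen down
FD 7.2: (0,0) -> (7.2,0) [heading=0, draw]
FD 14.2: (7.2,0) -> (21.4,0) [heading=0, draw]
FD 10: (21.4,0) -> (31.4,0) [heading=0, draw]
RT 30: heading 0 -> 330
FD 13.9: (31.4,0) -> (43.438,-6.95) [heading=330, draw]
LT 120: heading 330 -> 90
LT 150: heading 90 -> 240
LT 90: heading 240 -> 330
FD 1.7: (43.438,-6.95) -> (44.91,-7.8) [heading=330, draw]
Final: pos=(44.91,-7.8), heading=330, 5 segment(s) drawn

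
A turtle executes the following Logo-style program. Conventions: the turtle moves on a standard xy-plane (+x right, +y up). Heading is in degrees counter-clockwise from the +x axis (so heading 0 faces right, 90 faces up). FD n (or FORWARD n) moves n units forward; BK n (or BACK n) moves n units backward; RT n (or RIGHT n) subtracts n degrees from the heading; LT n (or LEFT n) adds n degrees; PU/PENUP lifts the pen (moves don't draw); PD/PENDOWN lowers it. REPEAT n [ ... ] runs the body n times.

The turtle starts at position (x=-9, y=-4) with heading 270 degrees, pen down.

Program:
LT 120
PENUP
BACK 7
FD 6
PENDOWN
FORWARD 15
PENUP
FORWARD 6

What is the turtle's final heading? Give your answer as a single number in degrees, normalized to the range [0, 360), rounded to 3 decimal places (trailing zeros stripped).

Answer: 30

Derivation:
Executing turtle program step by step:
Start: pos=(-9,-4), heading=270, pen down
LT 120: heading 270 -> 30
PU: pen up
BK 7: (-9,-4) -> (-15.062,-7.5) [heading=30, move]
FD 6: (-15.062,-7.5) -> (-9.866,-4.5) [heading=30, move]
PD: pen down
FD 15: (-9.866,-4.5) -> (3.124,3) [heading=30, draw]
PU: pen up
FD 6: (3.124,3) -> (8.321,6) [heading=30, move]
Final: pos=(8.321,6), heading=30, 1 segment(s) drawn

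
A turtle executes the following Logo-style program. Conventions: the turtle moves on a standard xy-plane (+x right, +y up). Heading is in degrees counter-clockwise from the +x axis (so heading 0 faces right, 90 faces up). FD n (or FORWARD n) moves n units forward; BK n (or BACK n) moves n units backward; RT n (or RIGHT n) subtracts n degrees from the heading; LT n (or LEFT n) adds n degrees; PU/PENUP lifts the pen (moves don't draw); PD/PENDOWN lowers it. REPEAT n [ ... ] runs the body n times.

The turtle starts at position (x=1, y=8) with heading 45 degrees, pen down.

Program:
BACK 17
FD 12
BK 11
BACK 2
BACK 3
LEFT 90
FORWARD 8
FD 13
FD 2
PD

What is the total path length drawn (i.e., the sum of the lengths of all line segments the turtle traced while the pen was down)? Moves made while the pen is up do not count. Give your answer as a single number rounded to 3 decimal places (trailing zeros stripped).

Executing turtle program step by step:
Start: pos=(1,8), heading=45, pen down
BK 17: (1,8) -> (-11.021,-4.021) [heading=45, draw]
FD 12: (-11.021,-4.021) -> (-2.536,4.464) [heading=45, draw]
BK 11: (-2.536,4.464) -> (-10.314,-3.314) [heading=45, draw]
BK 2: (-10.314,-3.314) -> (-11.728,-4.728) [heading=45, draw]
BK 3: (-11.728,-4.728) -> (-13.849,-6.849) [heading=45, draw]
LT 90: heading 45 -> 135
FD 8: (-13.849,-6.849) -> (-19.506,-1.192) [heading=135, draw]
FD 13: (-19.506,-1.192) -> (-28.698,8) [heading=135, draw]
FD 2: (-28.698,8) -> (-30.113,9.414) [heading=135, draw]
PD: pen down
Final: pos=(-30.113,9.414), heading=135, 8 segment(s) drawn

Segment lengths:
  seg 1: (1,8) -> (-11.021,-4.021), length = 17
  seg 2: (-11.021,-4.021) -> (-2.536,4.464), length = 12
  seg 3: (-2.536,4.464) -> (-10.314,-3.314), length = 11
  seg 4: (-10.314,-3.314) -> (-11.728,-4.728), length = 2
  seg 5: (-11.728,-4.728) -> (-13.849,-6.849), length = 3
  seg 6: (-13.849,-6.849) -> (-19.506,-1.192), length = 8
  seg 7: (-19.506,-1.192) -> (-28.698,8), length = 13
  seg 8: (-28.698,8) -> (-30.113,9.414), length = 2
Total = 68

Answer: 68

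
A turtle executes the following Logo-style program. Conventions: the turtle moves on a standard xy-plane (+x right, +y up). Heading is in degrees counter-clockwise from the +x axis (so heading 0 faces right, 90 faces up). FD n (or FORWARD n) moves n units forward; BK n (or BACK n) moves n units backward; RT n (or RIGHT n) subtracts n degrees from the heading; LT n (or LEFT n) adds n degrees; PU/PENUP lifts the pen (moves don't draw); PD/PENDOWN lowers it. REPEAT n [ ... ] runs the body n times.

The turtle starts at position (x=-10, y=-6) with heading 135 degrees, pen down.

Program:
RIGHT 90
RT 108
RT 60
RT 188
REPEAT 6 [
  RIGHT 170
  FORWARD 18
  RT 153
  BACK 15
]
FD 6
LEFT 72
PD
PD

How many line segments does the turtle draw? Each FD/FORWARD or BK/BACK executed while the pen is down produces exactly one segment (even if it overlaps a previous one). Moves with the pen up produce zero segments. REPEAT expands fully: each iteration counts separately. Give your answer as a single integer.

Answer: 13

Derivation:
Executing turtle program step by step:
Start: pos=(-10,-6), heading=135, pen down
RT 90: heading 135 -> 45
RT 108: heading 45 -> 297
RT 60: heading 297 -> 237
RT 188: heading 237 -> 49
REPEAT 6 [
  -- iteration 1/6 --
  RT 170: heading 49 -> 239
  FD 18: (-10,-6) -> (-19.271,-21.429) [heading=239, draw]
  RT 153: heading 239 -> 86
  BK 15: (-19.271,-21.429) -> (-20.317,-36.392) [heading=86, draw]
  -- iteration 2/6 --
  RT 170: heading 86 -> 276
  FD 18: (-20.317,-36.392) -> (-18.436,-54.294) [heading=276, draw]
  RT 153: heading 276 -> 123
  BK 15: (-18.436,-54.294) -> (-10.266,-66.874) [heading=123, draw]
  -- iteration 3/6 --
  RT 170: heading 123 -> 313
  FD 18: (-10.266,-66.874) -> (2.01,-80.038) [heading=313, draw]
  RT 153: heading 313 -> 160
  BK 15: (2.01,-80.038) -> (16.105,-85.169) [heading=160, draw]
  -- iteration 4/6 --
  RT 170: heading 160 -> 350
  FD 18: (16.105,-85.169) -> (33.832,-88.294) [heading=350, draw]
  RT 153: heading 350 -> 197
  BK 15: (33.832,-88.294) -> (48.177,-83.909) [heading=197, draw]
  -- iteration 5/6 --
  RT 170: heading 197 -> 27
  FD 18: (48.177,-83.909) -> (64.215,-75.737) [heading=27, draw]
  RT 153: heading 27 -> 234
  BK 15: (64.215,-75.737) -> (73.031,-63.602) [heading=234, draw]
  -- iteration 6/6 --
  RT 170: heading 234 -> 64
  FD 18: (73.031,-63.602) -> (80.922,-47.423) [heading=64, draw]
  RT 153: heading 64 -> 271
  BK 15: (80.922,-47.423) -> (80.66,-32.426) [heading=271, draw]
]
FD 6: (80.66,-32.426) -> (80.765,-38.425) [heading=271, draw]
LT 72: heading 271 -> 343
PD: pen down
PD: pen down
Final: pos=(80.765,-38.425), heading=343, 13 segment(s) drawn
Segments drawn: 13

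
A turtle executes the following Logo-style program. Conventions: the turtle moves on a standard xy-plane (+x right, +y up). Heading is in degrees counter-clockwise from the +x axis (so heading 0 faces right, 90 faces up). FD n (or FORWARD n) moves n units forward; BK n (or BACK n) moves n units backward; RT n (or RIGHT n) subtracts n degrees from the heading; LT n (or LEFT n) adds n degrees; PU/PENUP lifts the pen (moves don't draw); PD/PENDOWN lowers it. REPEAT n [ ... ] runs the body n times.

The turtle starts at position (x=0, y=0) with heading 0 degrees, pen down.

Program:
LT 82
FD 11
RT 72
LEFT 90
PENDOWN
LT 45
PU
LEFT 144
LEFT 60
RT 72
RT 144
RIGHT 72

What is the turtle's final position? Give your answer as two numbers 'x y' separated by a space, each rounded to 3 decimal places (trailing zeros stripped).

Executing turtle program step by step:
Start: pos=(0,0), heading=0, pen down
LT 82: heading 0 -> 82
FD 11: (0,0) -> (1.531,10.893) [heading=82, draw]
RT 72: heading 82 -> 10
LT 90: heading 10 -> 100
PD: pen down
LT 45: heading 100 -> 145
PU: pen up
LT 144: heading 145 -> 289
LT 60: heading 289 -> 349
RT 72: heading 349 -> 277
RT 144: heading 277 -> 133
RT 72: heading 133 -> 61
Final: pos=(1.531,10.893), heading=61, 1 segment(s) drawn

Answer: 1.531 10.893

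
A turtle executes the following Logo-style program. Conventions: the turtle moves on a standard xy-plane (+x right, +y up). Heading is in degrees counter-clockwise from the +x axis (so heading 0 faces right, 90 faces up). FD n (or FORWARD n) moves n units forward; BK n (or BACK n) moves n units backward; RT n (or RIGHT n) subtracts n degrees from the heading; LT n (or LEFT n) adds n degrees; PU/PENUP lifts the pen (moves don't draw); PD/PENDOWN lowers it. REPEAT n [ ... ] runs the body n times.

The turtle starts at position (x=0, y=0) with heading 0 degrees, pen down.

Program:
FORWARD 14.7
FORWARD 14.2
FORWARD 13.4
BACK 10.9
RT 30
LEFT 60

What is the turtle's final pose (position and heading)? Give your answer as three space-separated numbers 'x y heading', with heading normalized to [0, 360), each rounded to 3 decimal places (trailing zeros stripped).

Executing turtle program step by step:
Start: pos=(0,0), heading=0, pen down
FD 14.7: (0,0) -> (14.7,0) [heading=0, draw]
FD 14.2: (14.7,0) -> (28.9,0) [heading=0, draw]
FD 13.4: (28.9,0) -> (42.3,0) [heading=0, draw]
BK 10.9: (42.3,0) -> (31.4,0) [heading=0, draw]
RT 30: heading 0 -> 330
LT 60: heading 330 -> 30
Final: pos=(31.4,0), heading=30, 4 segment(s) drawn

Answer: 31.4 0 30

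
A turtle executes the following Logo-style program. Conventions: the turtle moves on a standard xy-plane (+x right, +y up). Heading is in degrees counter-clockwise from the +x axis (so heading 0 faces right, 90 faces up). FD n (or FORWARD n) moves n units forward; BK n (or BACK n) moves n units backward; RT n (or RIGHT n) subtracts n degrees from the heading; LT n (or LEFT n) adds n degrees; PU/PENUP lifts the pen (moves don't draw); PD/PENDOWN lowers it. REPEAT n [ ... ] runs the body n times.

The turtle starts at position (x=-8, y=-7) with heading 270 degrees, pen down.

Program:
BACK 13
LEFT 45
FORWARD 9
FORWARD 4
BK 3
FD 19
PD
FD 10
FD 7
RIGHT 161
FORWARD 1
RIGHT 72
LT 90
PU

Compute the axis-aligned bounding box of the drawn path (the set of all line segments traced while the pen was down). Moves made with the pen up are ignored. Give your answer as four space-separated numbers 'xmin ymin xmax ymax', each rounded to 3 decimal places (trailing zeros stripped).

Executing turtle program step by step:
Start: pos=(-8,-7), heading=270, pen down
BK 13: (-8,-7) -> (-8,6) [heading=270, draw]
LT 45: heading 270 -> 315
FD 9: (-8,6) -> (-1.636,-0.364) [heading=315, draw]
FD 4: (-1.636,-0.364) -> (1.192,-3.192) [heading=315, draw]
BK 3: (1.192,-3.192) -> (-0.929,-1.071) [heading=315, draw]
FD 19: (-0.929,-1.071) -> (12.506,-14.506) [heading=315, draw]
PD: pen down
FD 10: (12.506,-14.506) -> (19.577,-21.577) [heading=315, draw]
FD 7: (19.577,-21.577) -> (24.527,-26.527) [heading=315, draw]
RT 161: heading 315 -> 154
FD 1: (24.527,-26.527) -> (23.628,-26.089) [heading=154, draw]
RT 72: heading 154 -> 82
LT 90: heading 82 -> 172
PU: pen up
Final: pos=(23.628,-26.089), heading=172, 8 segment(s) drawn

Segment endpoints: x in {-8, -8, -1.636, -0.929, 1.192, 12.506, 19.577, 23.628, 24.527}, y in {-26.527, -26.089, -21.577, -14.506, -7, -3.192, -1.071, -0.364, 6}
xmin=-8, ymin=-26.527, xmax=24.527, ymax=6

Answer: -8 -26.527 24.527 6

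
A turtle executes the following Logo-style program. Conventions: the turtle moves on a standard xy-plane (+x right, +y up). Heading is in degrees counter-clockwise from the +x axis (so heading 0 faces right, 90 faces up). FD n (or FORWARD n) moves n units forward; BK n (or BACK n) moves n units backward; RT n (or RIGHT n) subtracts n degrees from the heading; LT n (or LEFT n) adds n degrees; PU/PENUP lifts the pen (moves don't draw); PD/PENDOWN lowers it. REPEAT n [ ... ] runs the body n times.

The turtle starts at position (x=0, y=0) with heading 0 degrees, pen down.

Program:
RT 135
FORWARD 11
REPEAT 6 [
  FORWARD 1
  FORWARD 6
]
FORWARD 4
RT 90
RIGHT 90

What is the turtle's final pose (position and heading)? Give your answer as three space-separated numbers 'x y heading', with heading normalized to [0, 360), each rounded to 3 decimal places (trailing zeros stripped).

Executing turtle program step by step:
Start: pos=(0,0), heading=0, pen down
RT 135: heading 0 -> 225
FD 11: (0,0) -> (-7.778,-7.778) [heading=225, draw]
REPEAT 6 [
  -- iteration 1/6 --
  FD 1: (-7.778,-7.778) -> (-8.485,-8.485) [heading=225, draw]
  FD 6: (-8.485,-8.485) -> (-12.728,-12.728) [heading=225, draw]
  -- iteration 2/6 --
  FD 1: (-12.728,-12.728) -> (-13.435,-13.435) [heading=225, draw]
  FD 6: (-13.435,-13.435) -> (-17.678,-17.678) [heading=225, draw]
  -- iteration 3/6 --
  FD 1: (-17.678,-17.678) -> (-18.385,-18.385) [heading=225, draw]
  FD 6: (-18.385,-18.385) -> (-22.627,-22.627) [heading=225, draw]
  -- iteration 4/6 --
  FD 1: (-22.627,-22.627) -> (-23.335,-23.335) [heading=225, draw]
  FD 6: (-23.335,-23.335) -> (-27.577,-27.577) [heading=225, draw]
  -- iteration 5/6 --
  FD 1: (-27.577,-27.577) -> (-28.284,-28.284) [heading=225, draw]
  FD 6: (-28.284,-28.284) -> (-32.527,-32.527) [heading=225, draw]
  -- iteration 6/6 --
  FD 1: (-32.527,-32.527) -> (-33.234,-33.234) [heading=225, draw]
  FD 6: (-33.234,-33.234) -> (-37.477,-37.477) [heading=225, draw]
]
FD 4: (-37.477,-37.477) -> (-40.305,-40.305) [heading=225, draw]
RT 90: heading 225 -> 135
RT 90: heading 135 -> 45
Final: pos=(-40.305,-40.305), heading=45, 14 segment(s) drawn

Answer: -40.305 -40.305 45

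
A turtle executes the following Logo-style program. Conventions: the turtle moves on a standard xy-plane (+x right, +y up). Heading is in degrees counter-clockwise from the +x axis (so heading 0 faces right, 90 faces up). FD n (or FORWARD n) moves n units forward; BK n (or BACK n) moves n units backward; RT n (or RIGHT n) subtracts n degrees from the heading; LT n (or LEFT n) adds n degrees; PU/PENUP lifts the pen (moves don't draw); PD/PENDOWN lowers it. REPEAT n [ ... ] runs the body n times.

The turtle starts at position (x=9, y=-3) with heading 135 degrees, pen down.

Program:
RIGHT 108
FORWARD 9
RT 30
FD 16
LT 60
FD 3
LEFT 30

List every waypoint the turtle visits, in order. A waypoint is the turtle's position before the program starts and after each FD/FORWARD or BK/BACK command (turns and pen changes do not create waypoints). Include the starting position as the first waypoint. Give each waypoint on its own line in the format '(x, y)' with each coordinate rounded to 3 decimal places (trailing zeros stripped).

Executing turtle program step by step:
Start: pos=(9,-3), heading=135, pen down
RT 108: heading 135 -> 27
FD 9: (9,-3) -> (17.019,1.086) [heading=27, draw]
RT 30: heading 27 -> 357
FD 16: (17.019,1.086) -> (32.997,0.249) [heading=357, draw]
LT 60: heading 357 -> 57
FD 3: (32.997,0.249) -> (34.631,2.765) [heading=57, draw]
LT 30: heading 57 -> 87
Final: pos=(34.631,2.765), heading=87, 3 segment(s) drawn
Waypoints (4 total):
(9, -3)
(17.019, 1.086)
(32.997, 0.249)
(34.631, 2.765)

Answer: (9, -3)
(17.019, 1.086)
(32.997, 0.249)
(34.631, 2.765)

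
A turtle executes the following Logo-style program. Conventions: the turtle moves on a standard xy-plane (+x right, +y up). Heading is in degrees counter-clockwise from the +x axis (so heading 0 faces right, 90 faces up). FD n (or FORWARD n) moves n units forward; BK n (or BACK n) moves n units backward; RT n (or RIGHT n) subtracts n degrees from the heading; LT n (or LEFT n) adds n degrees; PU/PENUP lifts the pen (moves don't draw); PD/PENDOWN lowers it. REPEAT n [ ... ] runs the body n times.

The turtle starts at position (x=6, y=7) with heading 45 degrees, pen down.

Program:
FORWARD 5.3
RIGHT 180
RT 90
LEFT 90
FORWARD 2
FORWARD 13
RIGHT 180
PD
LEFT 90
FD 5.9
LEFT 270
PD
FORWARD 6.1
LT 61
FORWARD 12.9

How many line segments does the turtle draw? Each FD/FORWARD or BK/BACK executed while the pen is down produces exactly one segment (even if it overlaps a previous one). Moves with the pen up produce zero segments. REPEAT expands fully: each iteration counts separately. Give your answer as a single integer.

Executing turtle program step by step:
Start: pos=(6,7), heading=45, pen down
FD 5.3: (6,7) -> (9.748,10.748) [heading=45, draw]
RT 180: heading 45 -> 225
RT 90: heading 225 -> 135
LT 90: heading 135 -> 225
FD 2: (9.748,10.748) -> (8.333,9.333) [heading=225, draw]
FD 13: (8.333,9.333) -> (-0.859,0.141) [heading=225, draw]
RT 180: heading 225 -> 45
PD: pen down
LT 90: heading 45 -> 135
FD 5.9: (-0.859,0.141) -> (-5.031,4.313) [heading=135, draw]
LT 270: heading 135 -> 45
PD: pen down
FD 6.1: (-5.031,4.313) -> (-0.718,8.626) [heading=45, draw]
LT 61: heading 45 -> 106
FD 12.9: (-0.718,8.626) -> (-4.273,21.027) [heading=106, draw]
Final: pos=(-4.273,21.027), heading=106, 6 segment(s) drawn
Segments drawn: 6

Answer: 6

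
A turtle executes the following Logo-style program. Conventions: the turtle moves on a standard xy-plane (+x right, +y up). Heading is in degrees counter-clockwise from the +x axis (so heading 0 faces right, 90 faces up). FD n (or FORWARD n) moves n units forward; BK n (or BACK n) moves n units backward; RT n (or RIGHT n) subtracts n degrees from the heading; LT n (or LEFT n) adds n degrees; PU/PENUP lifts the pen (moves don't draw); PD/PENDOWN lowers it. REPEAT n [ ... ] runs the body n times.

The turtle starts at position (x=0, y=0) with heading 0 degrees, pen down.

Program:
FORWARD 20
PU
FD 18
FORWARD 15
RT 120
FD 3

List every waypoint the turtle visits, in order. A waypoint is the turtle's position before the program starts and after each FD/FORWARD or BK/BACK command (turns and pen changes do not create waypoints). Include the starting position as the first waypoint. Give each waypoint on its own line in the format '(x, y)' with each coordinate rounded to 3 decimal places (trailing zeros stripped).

Answer: (0, 0)
(20, 0)
(38, 0)
(53, 0)
(51.5, -2.598)

Derivation:
Executing turtle program step by step:
Start: pos=(0,0), heading=0, pen down
FD 20: (0,0) -> (20,0) [heading=0, draw]
PU: pen up
FD 18: (20,0) -> (38,0) [heading=0, move]
FD 15: (38,0) -> (53,0) [heading=0, move]
RT 120: heading 0 -> 240
FD 3: (53,0) -> (51.5,-2.598) [heading=240, move]
Final: pos=(51.5,-2.598), heading=240, 1 segment(s) drawn
Waypoints (5 total):
(0, 0)
(20, 0)
(38, 0)
(53, 0)
(51.5, -2.598)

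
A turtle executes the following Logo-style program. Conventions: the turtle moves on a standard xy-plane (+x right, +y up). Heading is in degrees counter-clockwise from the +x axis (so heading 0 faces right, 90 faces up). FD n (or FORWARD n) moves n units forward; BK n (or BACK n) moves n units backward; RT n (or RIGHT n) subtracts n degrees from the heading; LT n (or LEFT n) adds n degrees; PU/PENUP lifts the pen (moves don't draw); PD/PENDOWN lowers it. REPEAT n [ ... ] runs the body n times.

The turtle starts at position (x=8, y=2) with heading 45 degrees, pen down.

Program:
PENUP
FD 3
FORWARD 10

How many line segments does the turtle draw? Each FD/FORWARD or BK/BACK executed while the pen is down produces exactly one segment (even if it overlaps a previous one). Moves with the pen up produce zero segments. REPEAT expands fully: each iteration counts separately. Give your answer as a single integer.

Executing turtle program step by step:
Start: pos=(8,2), heading=45, pen down
PU: pen up
FD 3: (8,2) -> (10.121,4.121) [heading=45, move]
FD 10: (10.121,4.121) -> (17.192,11.192) [heading=45, move]
Final: pos=(17.192,11.192), heading=45, 0 segment(s) drawn
Segments drawn: 0

Answer: 0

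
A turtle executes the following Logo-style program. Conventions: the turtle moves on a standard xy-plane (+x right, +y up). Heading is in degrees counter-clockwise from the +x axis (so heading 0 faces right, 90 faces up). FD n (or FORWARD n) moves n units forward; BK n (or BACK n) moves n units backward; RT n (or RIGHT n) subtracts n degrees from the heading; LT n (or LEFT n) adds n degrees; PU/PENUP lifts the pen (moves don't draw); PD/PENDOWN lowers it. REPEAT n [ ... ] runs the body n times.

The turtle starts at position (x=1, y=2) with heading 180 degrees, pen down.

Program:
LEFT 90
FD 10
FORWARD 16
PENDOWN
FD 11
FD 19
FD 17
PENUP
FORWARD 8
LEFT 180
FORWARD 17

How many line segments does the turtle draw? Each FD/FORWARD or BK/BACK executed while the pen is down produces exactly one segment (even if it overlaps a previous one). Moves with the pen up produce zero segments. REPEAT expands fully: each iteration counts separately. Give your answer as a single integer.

Executing turtle program step by step:
Start: pos=(1,2), heading=180, pen down
LT 90: heading 180 -> 270
FD 10: (1,2) -> (1,-8) [heading=270, draw]
FD 16: (1,-8) -> (1,-24) [heading=270, draw]
PD: pen down
FD 11: (1,-24) -> (1,-35) [heading=270, draw]
FD 19: (1,-35) -> (1,-54) [heading=270, draw]
FD 17: (1,-54) -> (1,-71) [heading=270, draw]
PU: pen up
FD 8: (1,-71) -> (1,-79) [heading=270, move]
LT 180: heading 270 -> 90
FD 17: (1,-79) -> (1,-62) [heading=90, move]
Final: pos=(1,-62), heading=90, 5 segment(s) drawn
Segments drawn: 5

Answer: 5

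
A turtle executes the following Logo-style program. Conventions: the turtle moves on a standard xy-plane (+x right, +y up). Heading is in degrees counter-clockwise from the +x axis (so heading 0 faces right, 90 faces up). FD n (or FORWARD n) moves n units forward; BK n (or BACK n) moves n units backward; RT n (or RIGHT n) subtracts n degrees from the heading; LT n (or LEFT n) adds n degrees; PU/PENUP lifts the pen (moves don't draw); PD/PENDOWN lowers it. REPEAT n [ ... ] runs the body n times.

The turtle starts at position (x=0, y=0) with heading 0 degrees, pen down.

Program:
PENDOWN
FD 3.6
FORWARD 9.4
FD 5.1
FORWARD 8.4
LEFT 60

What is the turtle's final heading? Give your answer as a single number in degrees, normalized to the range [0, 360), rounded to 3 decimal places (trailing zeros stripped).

Answer: 60

Derivation:
Executing turtle program step by step:
Start: pos=(0,0), heading=0, pen down
PD: pen down
FD 3.6: (0,0) -> (3.6,0) [heading=0, draw]
FD 9.4: (3.6,0) -> (13,0) [heading=0, draw]
FD 5.1: (13,0) -> (18.1,0) [heading=0, draw]
FD 8.4: (18.1,0) -> (26.5,0) [heading=0, draw]
LT 60: heading 0 -> 60
Final: pos=(26.5,0), heading=60, 4 segment(s) drawn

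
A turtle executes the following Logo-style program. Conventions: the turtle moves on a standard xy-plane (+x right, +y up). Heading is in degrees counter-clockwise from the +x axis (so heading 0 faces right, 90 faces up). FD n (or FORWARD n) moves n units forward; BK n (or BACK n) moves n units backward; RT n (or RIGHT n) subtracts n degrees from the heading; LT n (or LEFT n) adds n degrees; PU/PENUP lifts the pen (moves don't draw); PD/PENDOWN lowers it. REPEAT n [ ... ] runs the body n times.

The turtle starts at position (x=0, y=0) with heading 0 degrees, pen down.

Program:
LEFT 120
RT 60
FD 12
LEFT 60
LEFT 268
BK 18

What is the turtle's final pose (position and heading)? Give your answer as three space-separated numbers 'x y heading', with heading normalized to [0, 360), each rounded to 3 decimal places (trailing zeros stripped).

Executing turtle program step by step:
Start: pos=(0,0), heading=0, pen down
LT 120: heading 0 -> 120
RT 60: heading 120 -> 60
FD 12: (0,0) -> (6,10.392) [heading=60, draw]
LT 60: heading 60 -> 120
LT 268: heading 120 -> 28
BK 18: (6,10.392) -> (-9.893,1.942) [heading=28, draw]
Final: pos=(-9.893,1.942), heading=28, 2 segment(s) drawn

Answer: -9.893 1.942 28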